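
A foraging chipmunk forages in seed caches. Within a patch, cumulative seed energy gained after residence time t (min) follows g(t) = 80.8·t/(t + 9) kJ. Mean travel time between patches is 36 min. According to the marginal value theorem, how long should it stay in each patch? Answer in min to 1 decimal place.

Optimal t* satisfies g'(t*) = g(t*)/(T + t*).
g'(t) = 80.8·9/(t + 9)². Setting 80.8·9/(t+9)² = 80.8t/[(t+9)(36+t)] gives 9(36+t) = t(t+9), so t² = 9×36 = 324.
t* = √324 = 18 min.

18.0 min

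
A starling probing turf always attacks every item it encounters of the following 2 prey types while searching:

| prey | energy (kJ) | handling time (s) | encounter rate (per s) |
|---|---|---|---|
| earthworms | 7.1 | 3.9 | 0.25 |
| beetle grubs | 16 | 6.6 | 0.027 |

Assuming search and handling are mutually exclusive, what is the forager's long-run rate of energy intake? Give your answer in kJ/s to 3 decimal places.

1.025 kJ/s

R = Σλ_iE_i / (1 + Σλ_ih_i)
Numerator: 0.25×7.1 + 0.027×16 = 2.207
Denominator: 1 + 0.25×3.9 + 0.027×6.6 = 2.153
R = 2.207/2.153 = 1.025 kJ/s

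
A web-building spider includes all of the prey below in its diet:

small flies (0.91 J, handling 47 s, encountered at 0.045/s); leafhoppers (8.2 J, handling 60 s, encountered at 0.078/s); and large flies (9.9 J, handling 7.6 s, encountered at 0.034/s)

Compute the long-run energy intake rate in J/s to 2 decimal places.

R = Σλ_iE_i / (1 + Σλ_ih_i)
Numerator: 0.045×0.91 + 0.078×8.2 + 0.034×9.9 = 1.017
Denominator: 1 + 0.045×47 + 0.078×60 + 0.034×7.6 = 8.053
R = 1.017/8.053 = 0.1263 J/s

0.13 J/s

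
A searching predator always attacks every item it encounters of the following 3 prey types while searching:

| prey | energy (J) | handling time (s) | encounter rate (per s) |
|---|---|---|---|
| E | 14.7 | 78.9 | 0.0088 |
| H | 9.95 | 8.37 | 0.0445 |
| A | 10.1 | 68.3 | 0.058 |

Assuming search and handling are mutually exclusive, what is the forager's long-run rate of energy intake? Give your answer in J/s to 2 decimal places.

0.19 J/s

R = (0.0088×14.7 + 0.0445×9.95 + 0.058×10.1) / (1 + 0.0088×78.9 + 0.0445×8.37 + 0.058×68.3) = 1.158/6.028 = 0.1921 J/s.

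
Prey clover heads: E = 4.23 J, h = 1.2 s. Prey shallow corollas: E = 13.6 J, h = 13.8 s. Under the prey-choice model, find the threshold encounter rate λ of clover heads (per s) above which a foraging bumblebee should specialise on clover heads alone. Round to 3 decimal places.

0.323 per s

The zero-one rule: include shallow corollas iff E₂/h₂ > λE₁/(1+λh₁). Equality gives the switch point.
λE₁h₂ = E₂ + λE₂h₁ ⇒ λ = E₂/(E₁h₂ − E₂h₁) = 13.6/(58.37 − 16.32) = 0.3234 per s.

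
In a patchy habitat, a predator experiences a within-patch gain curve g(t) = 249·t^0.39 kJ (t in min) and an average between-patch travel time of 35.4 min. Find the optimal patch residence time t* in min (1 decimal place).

22.6 min

Optimal t* satisfies g'(t*) = g(t*)/(T + t*).
g'(t) = 0.39·249·t^-0.61. Setting 0.39·249·t^-0.61 = 249·t^0.39/(35.4+t) gives 0.39(35.4+t) = t, so 0.61·t = 0.39×35.4.
t* = 0.39×35.4/0.61 = 22.63 min.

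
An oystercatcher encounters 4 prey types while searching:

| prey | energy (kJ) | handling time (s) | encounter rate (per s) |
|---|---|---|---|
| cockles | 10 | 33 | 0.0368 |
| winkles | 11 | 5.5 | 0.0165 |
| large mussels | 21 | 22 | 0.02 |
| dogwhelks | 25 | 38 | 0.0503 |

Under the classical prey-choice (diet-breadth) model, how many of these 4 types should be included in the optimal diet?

3

Profitabilities (E/h, kJ/s): winkles 2, large mussels 0.955, dogwhelks 0.658, cockles 0.303. Add prey in this order while the next type's profitability exceeds the intake rate on those already taken.
Rate on top 1: 0.1664. large mussels: 0.955 > 0.1664 → include.
Rate on top 2: 0.3929. dogwhelks: 0.658 > 0.3929 → include.
Rate on top 3: 0.5401. cockles: 0.303 < 0.5401 → exclude; stop.
Optimal diet: winkles, large mussels, dogwhelks — 3 of 4 types.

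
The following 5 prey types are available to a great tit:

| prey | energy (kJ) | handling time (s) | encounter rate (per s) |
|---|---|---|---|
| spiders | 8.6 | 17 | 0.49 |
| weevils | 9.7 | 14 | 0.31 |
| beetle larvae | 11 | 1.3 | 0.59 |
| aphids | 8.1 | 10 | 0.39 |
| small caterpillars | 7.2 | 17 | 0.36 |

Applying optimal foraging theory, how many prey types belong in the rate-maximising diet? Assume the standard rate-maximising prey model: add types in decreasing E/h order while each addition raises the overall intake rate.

E/h in descending order: beetle larvae 8.46, aphids 0.81, weevils 0.693, spiders 0.506, small caterpillars 0.424 kJ/s. The optimal diet is the largest prefix of this list for which every included type satisfies E_i/h_i > R on the types above it.
Rate on top 1: 3.673. aphids: 0.81 < 3.673 → exclude; stop.
Optimal diet: beetle larvae — 1 of 5 types.

1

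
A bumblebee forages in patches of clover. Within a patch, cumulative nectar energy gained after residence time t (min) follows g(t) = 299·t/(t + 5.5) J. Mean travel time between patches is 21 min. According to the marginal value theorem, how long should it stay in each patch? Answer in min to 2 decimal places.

By the marginal value theorem, leave when the instantaneous gain rate g'(t) equals the habitat-wide average g(t)/(T + t).
g'(t) = 299·5.5/(t + 5.5)². Setting 299·5.5/(t+5.5)² = 299t/[(t+5.5)(21+t)] gives 5.5(21+t) = t(t+5.5), so t² = 5.5×21 = 115.5.
t* = √115.5 = 10.75 min.

10.75 min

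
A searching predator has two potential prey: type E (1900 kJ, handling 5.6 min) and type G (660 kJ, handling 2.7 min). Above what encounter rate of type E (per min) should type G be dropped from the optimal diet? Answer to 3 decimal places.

0.460 per min

Drop type G once their profitability E₂/h₂ falls below the rate achievable on type E alone: E₂/h₂ = λE₁/(1 + λh₁).
Solve for λ: λE₁h₂ = E₂(1 + λh₁) → λ(E₁h₂ − E₂h₁) = E₂ → λ = E₂/(E₁h₂ − E₂h₁).
λ = 660/(1900×2.7 − 660×5.6) = 660/1434 = 0.4603 per min.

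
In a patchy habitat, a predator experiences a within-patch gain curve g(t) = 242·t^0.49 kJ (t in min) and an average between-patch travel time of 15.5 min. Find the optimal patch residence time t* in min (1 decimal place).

14.9 min

Maximise g(t)/(T+t): set derivative to zero → g'(t)(T+t) = g(t).
g'(t) = 0.49·242·t^-0.51. Setting 0.49·242·t^-0.51 = 242·t^0.49/(15.5+t) gives 0.49(15.5+t) = t, so 0.51·t = 0.49×15.5.
t* = 0.49×15.5/0.51 = 14.89 min.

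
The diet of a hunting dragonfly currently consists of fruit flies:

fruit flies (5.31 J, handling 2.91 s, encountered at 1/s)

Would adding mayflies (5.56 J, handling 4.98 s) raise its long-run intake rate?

No

Current rate: (1×5.31)/(1 + 1×2.91) = 1.358 J/s.
mayflies: E/h = 5.56/4.98 = 1.116 J/s.
Since 1.116 < R, time spent handling mayflies is better spent searching.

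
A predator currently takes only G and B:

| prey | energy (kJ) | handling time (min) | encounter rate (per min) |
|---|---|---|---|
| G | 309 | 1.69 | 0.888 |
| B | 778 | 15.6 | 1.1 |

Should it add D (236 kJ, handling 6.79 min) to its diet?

No

Intake rate on the current diet: R = (0.888×309 + 1.1×778) / (1 + 0.888×1.69 + 1.1×15.6) = 1130/19.66 = 57.48 kJ/min.
D: E/h = 236/6.79 = 34.76 kJ/min.
34.76 < 57.48, so adding D would lower the average — exclude it.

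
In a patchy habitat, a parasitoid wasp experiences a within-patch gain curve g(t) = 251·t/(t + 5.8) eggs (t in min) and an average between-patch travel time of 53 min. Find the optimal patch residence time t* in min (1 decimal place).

17.5 min

Maximise g(t)/(T+t): set derivative to zero → g'(t)(T+t) = g(t).
g'(t) = 251·5.8/(t + 5.8)². Setting 251·5.8/(t+5.8)² = 251t/[(t+5.8)(53+t)] gives 5.8(53+t) = t(t+5.8), so t² = 5.8×53 = 307.4.
t* = √307.4 = 17.53 min.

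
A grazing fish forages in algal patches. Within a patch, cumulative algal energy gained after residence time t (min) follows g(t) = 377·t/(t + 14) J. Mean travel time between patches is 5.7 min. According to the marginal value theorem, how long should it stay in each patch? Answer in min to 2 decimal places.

Optimal t* satisfies g'(t*) = g(t*)/(T + t*).
g'(t) = 377·14/(t + 14)². Setting 377·14/(t+14)² = 377t/[(t+14)(5.7+t)] gives 14(5.7+t) = t(t+14), so t² = 14×5.7 = 79.8.
t* = √79.8 = 8.933 min.

8.93 min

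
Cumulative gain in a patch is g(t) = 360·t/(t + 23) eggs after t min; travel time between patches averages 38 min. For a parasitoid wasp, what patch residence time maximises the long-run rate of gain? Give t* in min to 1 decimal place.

By the marginal value theorem, leave when the instantaneous gain rate g'(t) equals the habitat-wide average g(t)/(T + t).
g'(t) = 360·23/(t + 23)². Setting 360·23/(t+23)² = 360t/[(t+23)(38+t)] gives 23(38+t) = t(t+23), so t² = 23×38 = 874.
t* = √874 = 29.56 min.

29.6 min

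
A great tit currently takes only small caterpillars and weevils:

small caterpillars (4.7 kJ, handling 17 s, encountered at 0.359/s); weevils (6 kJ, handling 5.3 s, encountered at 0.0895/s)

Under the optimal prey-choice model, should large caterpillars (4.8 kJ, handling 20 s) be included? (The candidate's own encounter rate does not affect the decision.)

No

On small caterpillars and weevils alone, R = ΣλE/(1+Σλh) = 2.224/7.577 = 0.2935 kJ/s.
large caterpillars: E/h = 4.8/20 = 0.24 kJ/s.
0.24 < 0.2935, so adding large caterpillars would lower the average — exclude it.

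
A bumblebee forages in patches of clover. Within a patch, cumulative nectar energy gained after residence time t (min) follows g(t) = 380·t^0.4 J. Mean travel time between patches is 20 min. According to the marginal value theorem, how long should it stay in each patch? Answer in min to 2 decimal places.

13.33 min

Optimal t* satisfies g'(t*) = g(t*)/(T + t*).
g'(t) = 0.4·380·t^-0.6. Setting 0.4·380·t^-0.6 = 380·t^0.4/(20+t) gives 0.4(20+t) = t, so 0.60·t = 0.4×20.
t* = 0.4×20/0.60 = 13.33 min.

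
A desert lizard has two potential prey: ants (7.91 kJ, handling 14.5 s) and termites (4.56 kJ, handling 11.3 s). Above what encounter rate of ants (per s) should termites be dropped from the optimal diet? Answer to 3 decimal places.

The zero-one rule: include termites iff E₂/h₂ > λE₁/(1+λh₁). Equality gives the switch point.
λE₁h₂ = E₂ + λE₂h₁ ⇒ λ = E₂/(E₁h₂ − E₂h₁) = 4.56/(89.38 − 66.12) = 0.196 per s.

0.196 per s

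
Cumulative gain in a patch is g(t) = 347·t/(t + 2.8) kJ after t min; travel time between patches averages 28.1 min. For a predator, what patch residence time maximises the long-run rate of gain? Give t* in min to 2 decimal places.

8.87 min

By the marginal value theorem, leave when the instantaneous gain rate g'(t) equals the habitat-wide average g(t)/(T + t).
g'(t) = 347·2.8/(t + 2.8)². Setting 347·2.8/(t+2.8)² = 347t/[(t+2.8)(28.1+t)] gives 2.8(28.1+t) = t(t+2.8), so t² = 2.8×28.1 = 78.68.
t* = √78.68 = 8.87 min.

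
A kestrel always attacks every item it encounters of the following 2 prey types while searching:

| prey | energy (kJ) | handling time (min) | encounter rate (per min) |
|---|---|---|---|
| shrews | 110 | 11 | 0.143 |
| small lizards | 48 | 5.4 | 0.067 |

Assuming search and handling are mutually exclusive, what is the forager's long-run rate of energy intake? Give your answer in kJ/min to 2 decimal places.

6.46 kJ/min

Energy encountered per unit search time: 0.143×110 + 0.067×48 = 18.95 kJ/min.
Handling time per unit search time: 0.143×11 + 0.067×5.4 = 1.935.
Rate = 18.95/(1 + 1.935) = 6.456 kJ/min.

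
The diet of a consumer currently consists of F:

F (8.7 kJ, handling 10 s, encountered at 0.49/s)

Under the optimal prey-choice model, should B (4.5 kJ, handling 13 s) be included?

No

Intake rate on the current diet: R = (0.49×8.7) / (1 + 0.49×10) = 4.263/5.9 = 0.7225 kJ/s.
Profitability of B: 4.5/13 = 0.3462 kJ/s.
0.3462 < 0.7225, so adding B would lower the average — exclude it.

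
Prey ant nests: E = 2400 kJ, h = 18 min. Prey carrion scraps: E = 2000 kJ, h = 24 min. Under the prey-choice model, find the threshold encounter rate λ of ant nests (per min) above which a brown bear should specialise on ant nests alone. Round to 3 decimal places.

0.093 per min

Drop carrion scraps once their profitability E₂/h₂ falls below the rate achievable on ant nests alone: E₂/h₂ = λE₁/(1 + λh₁).
Solve for λ: λE₁h₂ = E₂(1 + λh₁) → λ(E₁h₂ − E₂h₁) = E₂ → λ = E₂/(E₁h₂ − E₂h₁).
λ = 2000/(2400×24 − 2000×18) = 2000/2.16e+04 = 0.09259 per min.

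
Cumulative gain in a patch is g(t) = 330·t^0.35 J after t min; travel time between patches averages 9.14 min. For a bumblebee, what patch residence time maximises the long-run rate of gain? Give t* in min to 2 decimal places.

4.92 min

By the marginal value theorem, leave when the instantaneous gain rate g'(t) equals the habitat-wide average g(t)/(T + t).
g'(t) = 0.35·330·t^-0.65. Setting 0.35·330·t^-0.65 = 330·t^0.35/(9.14+t) gives 0.35(9.14+t) = t, so 0.65·t = 0.35×9.14.
t* = 0.35×9.14/0.65 = 4.922 min.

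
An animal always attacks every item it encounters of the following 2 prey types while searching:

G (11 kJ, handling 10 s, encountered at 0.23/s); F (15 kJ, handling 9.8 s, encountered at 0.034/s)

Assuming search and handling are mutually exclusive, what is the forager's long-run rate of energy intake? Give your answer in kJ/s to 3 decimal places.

R = Σλ_iE_i / (1 + Σλ_ih_i)
Numerator: 0.23×11 + 0.034×15 = 3.04
Denominator: 1 + 0.23×10 + 0.034×9.8 = 3.633
R = 3.04/3.633 = 0.8367 kJ/s

0.837 kJ/s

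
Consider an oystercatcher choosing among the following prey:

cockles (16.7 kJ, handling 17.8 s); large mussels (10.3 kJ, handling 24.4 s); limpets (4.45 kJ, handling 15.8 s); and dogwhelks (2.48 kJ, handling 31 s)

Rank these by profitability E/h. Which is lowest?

Profitability E/h (kJ/s): cockles = 16.7/17.8 = 0.938, large mussels = 10.3/24.4 = 0.422, limpets = 4.45/15.8 = 0.282, dogwhelks = 2.48/31 = 0.08.
Ranked: cockles > large mussels > limpets > dogwhelks.

dogwhelks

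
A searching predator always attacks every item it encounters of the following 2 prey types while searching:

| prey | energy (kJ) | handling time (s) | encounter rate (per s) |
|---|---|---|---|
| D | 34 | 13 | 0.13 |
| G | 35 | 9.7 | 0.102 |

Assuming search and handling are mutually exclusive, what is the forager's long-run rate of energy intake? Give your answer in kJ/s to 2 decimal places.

2.17 kJ/s

R = Σλ_iE_i / (1 + Σλ_ih_i)
Numerator: 0.13×34 + 0.102×35 = 7.99
Denominator: 1 + 0.13×13 + 0.102×9.7 = 3.679
R = 7.99/3.679 = 2.172 kJ/s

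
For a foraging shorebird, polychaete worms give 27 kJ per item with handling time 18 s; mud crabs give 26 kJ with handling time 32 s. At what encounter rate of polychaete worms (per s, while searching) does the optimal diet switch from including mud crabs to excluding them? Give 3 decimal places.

At the threshold, the rate on polychaete worms alone equals the profitability of mud crabs: λ·27/(1 + λ·18) = 26/32 = 0.8125.
Rearranging, λ(27 − 0.8125×18) = 0.8125, so λ = 0.8125/12.38 = 0.06566 per s.

0.066 per s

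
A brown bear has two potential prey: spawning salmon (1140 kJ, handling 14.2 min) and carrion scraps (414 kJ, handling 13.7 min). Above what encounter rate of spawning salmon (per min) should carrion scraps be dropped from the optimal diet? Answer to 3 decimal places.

At the threshold, the rate on spawning salmon alone equals the profitability of carrion scraps: λ·1140/(1 + λ·14.2) = 414/13.7 = 30.22.
Rearranging, λ(1140 − 30.22×14.2) = 30.22, so λ = 30.22/710.9 = 0.04251 per min.

0.043 per min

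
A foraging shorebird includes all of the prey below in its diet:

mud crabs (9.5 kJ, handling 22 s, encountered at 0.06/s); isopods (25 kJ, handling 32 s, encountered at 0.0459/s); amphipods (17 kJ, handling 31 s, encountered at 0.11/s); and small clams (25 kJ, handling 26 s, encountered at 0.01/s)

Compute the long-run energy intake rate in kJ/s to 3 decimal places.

Energy encountered per unit search time: 0.06×9.5 + 0.0459×25 + 0.11×17 + 0.01×25 = 3.838 kJ/s.
Handling time per unit search time: 0.06×22 + 0.0459×32 + 0.11×31 + 0.01×26 = 6.459.
Rate = 3.838/(1 + 6.459) = 0.5145 kJ/s.

0.514 kJ/s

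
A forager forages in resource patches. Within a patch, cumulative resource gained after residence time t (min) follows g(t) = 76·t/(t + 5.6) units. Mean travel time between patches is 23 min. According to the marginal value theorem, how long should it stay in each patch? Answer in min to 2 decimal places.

By the marginal value theorem, leave when the instantaneous gain rate g'(t) equals the habitat-wide average g(t)/(T + t).
g'(t) = 76·5.6/(t + 5.6)². Setting 76·5.6/(t+5.6)² = 76t/[(t+5.6)(23+t)] gives 5.6(23+t) = t(t+5.6), so t² = 5.6×23 = 128.8.
t* = √128.8 = 11.35 min.

11.35 min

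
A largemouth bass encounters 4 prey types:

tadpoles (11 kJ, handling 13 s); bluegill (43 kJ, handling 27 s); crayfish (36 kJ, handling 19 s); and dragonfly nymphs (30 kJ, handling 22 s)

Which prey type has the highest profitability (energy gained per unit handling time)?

In descending order of E/h:
crayfish: 36/19 = 1.89 kJ/s
bluegill: 43/27 = 1.59 kJ/s
dragonfly nymphs: 30/22 = 1.36 kJ/s
tadpoles: 11/13 = 0.846 kJ/s

crayfish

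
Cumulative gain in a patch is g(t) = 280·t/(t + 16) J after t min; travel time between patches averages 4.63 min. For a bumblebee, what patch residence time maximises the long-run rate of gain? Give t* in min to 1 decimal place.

8.6 min

By the marginal value theorem, leave when the instantaneous gain rate g'(t) equals the habitat-wide average g(t)/(T + t).
g'(t) = 280·16/(t + 16)². Setting 280·16/(t+16)² = 280t/[(t+16)(4.63+t)] gives 16(4.63+t) = t(t+16), so t² = 16×4.63 = 74.08.
t* = √74.08 = 8.607 min.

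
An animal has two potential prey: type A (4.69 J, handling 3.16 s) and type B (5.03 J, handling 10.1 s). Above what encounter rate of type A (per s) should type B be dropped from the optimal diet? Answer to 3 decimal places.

0.160 per s

The zero-one rule: include type B iff E₂/h₂ > λE₁/(1+λh₁). Equality gives the switch point.
λE₁h₂ = E₂ + λE₂h₁ ⇒ λ = E₂/(E₁h₂ − E₂h₁) = 5.03/(47.37 − 15.89) = 0.1598 per s.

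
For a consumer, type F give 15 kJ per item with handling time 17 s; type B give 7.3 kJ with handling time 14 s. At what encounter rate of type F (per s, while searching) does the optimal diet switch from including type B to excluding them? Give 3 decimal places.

0.085 per s

Drop type B once their profitability E₂/h₂ falls below the rate achievable on type F alone: E₂/h₂ = λE₁/(1 + λh₁).
Solve for λ: λE₁h₂ = E₂(1 + λh₁) → λ(E₁h₂ − E₂h₁) = E₂ → λ = E₂/(E₁h₂ − E₂h₁).
λ = 7.3/(15×14 − 7.3×17) = 7.3/85.9 = 0.08498 per s.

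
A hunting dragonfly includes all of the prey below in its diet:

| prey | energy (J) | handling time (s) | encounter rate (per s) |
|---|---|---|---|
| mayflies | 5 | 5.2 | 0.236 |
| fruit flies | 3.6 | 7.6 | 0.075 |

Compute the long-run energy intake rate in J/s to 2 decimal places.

Energy encountered per unit search time: 0.236×5 + 0.075×3.6 = 1.45 J/s.
Handling time per unit search time: 0.236×5.2 + 0.075×7.6 = 1.797.
Rate = 1.45/(1 + 1.797) = 0.5184 J/s.

0.52 J/s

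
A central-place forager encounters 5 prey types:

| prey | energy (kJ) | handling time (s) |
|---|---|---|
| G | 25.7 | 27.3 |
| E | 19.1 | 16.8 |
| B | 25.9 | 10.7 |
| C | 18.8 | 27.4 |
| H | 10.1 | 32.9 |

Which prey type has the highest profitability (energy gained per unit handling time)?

B

Profitability E/h (kJ/s): G = 25.7/27.3 = 0.941, E = 19.1/16.8 = 1.14, B = 25.9/10.7 = 2.42, C = 18.8/27.4 = 0.686, H = 10.1/32.9 = 0.307.
Ranked: B > E > G > C > H.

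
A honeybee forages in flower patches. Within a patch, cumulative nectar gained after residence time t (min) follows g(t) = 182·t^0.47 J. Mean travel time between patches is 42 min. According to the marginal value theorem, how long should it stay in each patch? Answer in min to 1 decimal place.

Optimal t* satisfies g'(t*) = g(t*)/(T + t*).
g'(t) = 0.47·182·t^-0.53. Setting 0.47·182·t^-0.53 = 182·t^0.47/(42+t) gives 0.47(42+t) = t, so 0.53·t = 0.47×42.
t* = 0.47×42/0.53 = 37.25 min.

37.2 min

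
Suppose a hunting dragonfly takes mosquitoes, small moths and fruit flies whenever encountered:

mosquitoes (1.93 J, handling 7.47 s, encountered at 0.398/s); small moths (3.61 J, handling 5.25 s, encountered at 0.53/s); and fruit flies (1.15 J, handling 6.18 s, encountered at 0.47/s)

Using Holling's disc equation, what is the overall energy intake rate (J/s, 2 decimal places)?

R = Σλ_iE_i / (1 + Σλ_ih_i)
Numerator: 0.398×1.93 + 0.53×3.61 + 0.47×1.15 = 3.222
Denominator: 1 + 0.398×7.47 + 0.53×5.25 + 0.47×6.18 = 9.66
R = 3.222/9.66 = 0.3335 J/s

0.33 J/s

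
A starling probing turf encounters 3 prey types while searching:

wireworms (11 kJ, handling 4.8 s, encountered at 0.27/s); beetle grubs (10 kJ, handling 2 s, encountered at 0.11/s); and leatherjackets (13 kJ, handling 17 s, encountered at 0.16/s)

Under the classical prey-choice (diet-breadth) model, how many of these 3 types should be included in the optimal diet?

2

Rank by E/h (kJ/s): beetle grubs 5, wireworms 2.29, leatherjackets 0.765. Include each in turn until the next type's E/h falls below the running intake rate.
Rate on top 1: 0.9016. wireworms: 2.29 > 0.9016 → include.
Rate on top 2: 1.618. leatherjackets: 0.765 < 1.618 → exclude; stop.
Optimal diet: beetle grubs, wireworms — 2 of 3 types.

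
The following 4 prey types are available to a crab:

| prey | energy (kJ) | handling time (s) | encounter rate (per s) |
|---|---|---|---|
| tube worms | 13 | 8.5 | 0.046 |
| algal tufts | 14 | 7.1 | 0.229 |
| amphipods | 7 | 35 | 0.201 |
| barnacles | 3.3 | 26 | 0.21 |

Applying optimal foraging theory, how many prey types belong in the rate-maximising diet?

Rank by E/h (kJ/s): algal tufts 1.97, tube worms 1.53, amphipods 0.2, barnacles 0.127. Include each in turn until the next type's E/h falls below the running intake rate.
Rate on top 1: 1.221. tube worms: 1.53 > 1.221 → include.
Rate on top 2: 1.261. amphipods: 0.2 < 1.261 → exclude; stop.
Optimal diet: algal tufts, tube worms — 2 of 4 types.

2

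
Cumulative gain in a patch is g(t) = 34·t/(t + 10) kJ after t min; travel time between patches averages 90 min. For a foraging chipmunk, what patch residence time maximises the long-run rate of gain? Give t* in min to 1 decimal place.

30.0 min

By the marginal value theorem, leave when the instantaneous gain rate g'(t) equals the habitat-wide average g(t)/(T + t).
g'(t) = 34·10/(t + 10)². Setting 34·10/(t+10)² = 34t/[(t+10)(90+t)] gives 10(90+t) = t(t+10), so t² = 10×90 = 900.
t* = √900 = 30 min.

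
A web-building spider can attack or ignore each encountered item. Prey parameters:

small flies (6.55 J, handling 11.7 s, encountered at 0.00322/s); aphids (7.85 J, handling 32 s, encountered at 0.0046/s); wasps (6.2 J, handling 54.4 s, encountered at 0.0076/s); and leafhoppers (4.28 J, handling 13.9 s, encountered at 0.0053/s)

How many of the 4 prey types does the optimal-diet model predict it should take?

Rank by E/h (J/s): small flies 0.56, leafhoppers 0.308, aphids 0.245, wasps 0.114. Include each in turn until the next type's E/h falls below the running intake rate.
Rate on top 1: 0.02033. leafhoppers: 0.308 > 0.02033 → include.
Rate on top 2: 0.03939. aphids: 0.245 > 0.03939 → include.
Rate on top 3: 0.06347. wasps: 0.114 > 0.06347 → include.
Optimal diet: small flies, leafhoppers, aphids, wasps — 4 of 4 types.

4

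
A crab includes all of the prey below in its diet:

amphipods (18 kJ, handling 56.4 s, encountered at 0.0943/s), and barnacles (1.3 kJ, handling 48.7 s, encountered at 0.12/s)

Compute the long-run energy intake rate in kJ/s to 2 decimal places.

0.15 kJ/s

R = Σλ_iE_i / (1 + Σλ_ih_i)
Numerator: 0.0943×18 + 0.12×1.3 = 1.853
Denominator: 1 + 0.0943×56.4 + 0.12×48.7 = 12.16
R = 1.853/12.16 = 0.1524 kJ/s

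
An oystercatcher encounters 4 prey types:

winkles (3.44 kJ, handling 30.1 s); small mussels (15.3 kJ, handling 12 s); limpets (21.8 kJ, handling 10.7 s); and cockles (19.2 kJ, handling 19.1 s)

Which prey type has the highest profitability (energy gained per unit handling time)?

In descending order of E/h:
limpets: 21.8/10.7 = 2.04 kJ/s
small mussels: 15.3/12 = 1.28 kJ/s
cockles: 19.2/19.1 = 1.01 kJ/s
winkles: 3.44/30.1 = 0.114 kJ/s

limpets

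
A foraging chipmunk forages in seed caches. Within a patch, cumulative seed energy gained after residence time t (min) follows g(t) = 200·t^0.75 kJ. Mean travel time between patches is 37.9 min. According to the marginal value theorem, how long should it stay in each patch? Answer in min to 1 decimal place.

Maximise g(t)/(T+t): set derivative to zero → g'(t)(T+t) = g(t).
g'(t) = 0.75·200·t^-0.25. Setting 0.75·200·t^-0.25 = 200·t^0.75/(37.9+t) gives 0.75(37.9+t) = t, so 0.25·t = 0.75×37.9.
t* = 0.75×37.9/0.25 = 113.7 min.

113.7 min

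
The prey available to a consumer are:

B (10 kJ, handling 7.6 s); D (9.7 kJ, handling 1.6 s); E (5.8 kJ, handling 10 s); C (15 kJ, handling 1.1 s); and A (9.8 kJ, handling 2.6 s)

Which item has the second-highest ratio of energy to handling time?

In descending order of E/h:
C: 15/1.1 = 13.6 kJ/s
D: 9.7/1.6 = 6.06 kJ/s
A: 9.8/2.6 = 3.77 kJ/s
B: 10/7.6 = 1.32 kJ/s
E: 5.8/10 = 0.58 kJ/s

D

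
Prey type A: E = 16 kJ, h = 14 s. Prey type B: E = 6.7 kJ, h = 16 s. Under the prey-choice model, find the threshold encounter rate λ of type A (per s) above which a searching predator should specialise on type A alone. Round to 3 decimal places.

At the threshold, the rate on type A alone equals the profitability of type B: λ·16/(1 + λ·14) = 6.7/16 = 0.4188.
Rearranging, λ(16 − 0.4188×14) = 0.4188, so λ = 0.4188/10.14 = 0.04131 per s.

0.041 per s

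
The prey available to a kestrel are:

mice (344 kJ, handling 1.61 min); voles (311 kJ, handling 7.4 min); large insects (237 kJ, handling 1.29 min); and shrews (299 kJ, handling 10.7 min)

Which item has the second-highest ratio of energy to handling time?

Profitability E/h (kJ/min): mice = 344/1.61 = 214, voles = 311/7.4 = 42, large insects = 237/1.29 = 184, shrews = 299/10.7 = 27.9.
Ranked: mice > large insects > voles > shrews.

large insects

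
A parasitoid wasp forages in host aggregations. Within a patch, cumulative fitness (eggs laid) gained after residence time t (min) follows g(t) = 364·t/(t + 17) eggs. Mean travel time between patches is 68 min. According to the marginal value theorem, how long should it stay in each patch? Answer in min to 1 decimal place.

Optimal t* satisfies g'(t*) = g(t*)/(T + t*).
g'(t) = 364·17/(t + 17)². Setting 364·17/(t+17)² = 364t/[(t+17)(68+t)] gives 17(68+t) = t(t+17), so t² = 17×68 = 1156.
t* = √1156 = 34 min.

34.0 min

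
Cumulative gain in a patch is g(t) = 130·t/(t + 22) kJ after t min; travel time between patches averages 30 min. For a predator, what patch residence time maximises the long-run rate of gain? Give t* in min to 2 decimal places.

25.69 min

Maximise g(t)/(T+t): set derivative to zero → g'(t)(T+t) = g(t).
g'(t) = 130·22/(t + 22)². Setting 130·22/(t+22)² = 130t/[(t+22)(30+t)] gives 22(30+t) = t(t+22), so t² = 22×30 = 660.
t* = √660 = 25.69 min.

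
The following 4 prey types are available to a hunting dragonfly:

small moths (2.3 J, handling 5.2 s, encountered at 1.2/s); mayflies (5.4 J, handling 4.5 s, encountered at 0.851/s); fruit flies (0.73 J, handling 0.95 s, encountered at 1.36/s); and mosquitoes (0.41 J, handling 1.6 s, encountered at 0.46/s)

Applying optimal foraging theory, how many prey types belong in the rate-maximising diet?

1

E/h in descending order: mayflies 1.2, fruit flies 0.768, small moths 0.442, mosquitoes 0.256 J/s. The optimal diet is the largest prefix of this list for which every included type satisfies E_i/h_i > R on the types above it.
Rate on top 1: 0.9515. fruit flies: 0.768 < 0.9515 → exclude; stop.
Optimal diet: mayflies — 1 of 4 types.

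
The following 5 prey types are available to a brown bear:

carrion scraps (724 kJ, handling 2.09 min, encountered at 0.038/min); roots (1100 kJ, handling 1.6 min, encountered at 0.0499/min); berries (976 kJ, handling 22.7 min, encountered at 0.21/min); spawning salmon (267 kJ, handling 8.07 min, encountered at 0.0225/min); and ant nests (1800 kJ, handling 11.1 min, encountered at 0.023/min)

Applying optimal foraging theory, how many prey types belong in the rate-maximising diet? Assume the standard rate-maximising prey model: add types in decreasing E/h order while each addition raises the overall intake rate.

E/h in descending order: roots 688, carrion scraps 346, ant nests 162, berries 43, spawning salmon 33.1 kJ/min. The optimal diet is the largest prefix of this list for which every included type satisfies E_i/h_i > R on the types above it.
Rate on top 1: 50.83. carrion scraps: 346 > 50.83 → include.
Rate on top 2: 71.08. ant nests: 162 > 71.08 → include.
Rate on top 3: 87.52. berries: 43 < 87.52 → exclude; stop.
Optimal diet: roots, carrion scraps, ant nests — 3 of 5 types.

3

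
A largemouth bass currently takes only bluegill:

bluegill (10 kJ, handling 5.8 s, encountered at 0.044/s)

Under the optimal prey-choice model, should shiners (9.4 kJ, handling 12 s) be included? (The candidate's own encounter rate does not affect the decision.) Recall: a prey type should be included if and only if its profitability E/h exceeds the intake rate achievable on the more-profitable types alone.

Yes

On bluegill alone, R = ΣλE/(1+Σλh) = 0.44/1.255 = 0.3505 kJ/s.
Profitability of shiners: 9.4/12 = 0.7833 kJ/s.
Since 0.7833 > R, including shiners increases the long-run rate.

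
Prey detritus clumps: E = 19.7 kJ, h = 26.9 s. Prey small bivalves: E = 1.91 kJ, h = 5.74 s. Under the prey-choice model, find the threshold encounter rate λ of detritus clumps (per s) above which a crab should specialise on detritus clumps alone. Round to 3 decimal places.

0.031 per s

The zero-one rule: include small bivalves iff E₂/h₂ > λE₁/(1+λh₁). Equality gives the switch point.
λE₁h₂ = E₂ + λE₂h₁ ⇒ λ = E₂/(E₁h₂ − E₂h₁) = 1.91/(113.1 − 51.38) = 0.03096 per s.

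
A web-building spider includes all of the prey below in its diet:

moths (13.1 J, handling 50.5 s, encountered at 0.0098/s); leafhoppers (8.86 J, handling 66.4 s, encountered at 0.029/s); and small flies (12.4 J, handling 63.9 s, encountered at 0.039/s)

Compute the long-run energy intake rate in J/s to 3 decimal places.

0.147 J/s

R = Σλ_iE_i / (1 + Σλ_ih_i)
Numerator: 0.0098×13.1 + 0.029×8.86 + 0.039×12.4 = 0.8689
Denominator: 1 + 0.0098×50.5 + 0.029×66.4 + 0.039×63.9 = 5.913
R = 0.8689/5.913 = 0.147 J/s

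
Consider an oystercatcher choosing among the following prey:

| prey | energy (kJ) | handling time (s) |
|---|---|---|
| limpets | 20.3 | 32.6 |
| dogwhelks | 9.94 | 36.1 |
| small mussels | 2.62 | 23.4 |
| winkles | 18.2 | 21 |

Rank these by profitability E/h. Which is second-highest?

Profitability E/h (kJ/s): limpets = 20.3/32.6 = 0.623, dogwhelks = 9.94/36.1 = 0.275, small mussels = 2.62/23.4 = 0.112, winkles = 18.2/21 = 0.867.
Ranked: winkles > limpets > dogwhelks > small mussels.

limpets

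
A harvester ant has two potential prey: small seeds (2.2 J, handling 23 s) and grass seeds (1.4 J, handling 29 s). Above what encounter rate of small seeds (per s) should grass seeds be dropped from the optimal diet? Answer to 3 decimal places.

Drop grass seeds once their profitability E₂/h₂ falls below the rate achievable on small seeds alone: E₂/h₂ = λE₁/(1 + λh₁).
Solve for λ: λE₁h₂ = E₂(1 + λh₁) → λ(E₁h₂ − E₂h₁) = E₂ → λ = E₂/(E₁h₂ − E₂h₁).
λ = 1.4/(2.2×29 − 1.4×23) = 1.4/31.6 = 0.0443 per s.

0.044 per s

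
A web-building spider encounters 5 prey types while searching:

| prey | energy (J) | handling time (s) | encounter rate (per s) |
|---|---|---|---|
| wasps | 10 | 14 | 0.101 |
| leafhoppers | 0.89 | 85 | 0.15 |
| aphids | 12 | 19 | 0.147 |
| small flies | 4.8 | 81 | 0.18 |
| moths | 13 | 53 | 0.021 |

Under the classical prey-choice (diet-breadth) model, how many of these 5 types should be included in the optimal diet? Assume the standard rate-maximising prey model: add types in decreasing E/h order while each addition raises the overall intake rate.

2

E/h in descending order: wasps 0.714, aphids 0.632, moths 0.245, small flies 0.0593, leafhoppers 0.0105 J/s. The optimal diet is the largest prefix of this list for which every included type satisfies E_i/h_i > R on the types above it.
Rate on top 1: 0.4184. aphids: 0.632 > 0.4184 → include.
Rate on top 2: 0.5327. moths: 0.245 < 0.5327 → exclude; stop.
Optimal diet: wasps, aphids — 2 of 5 types.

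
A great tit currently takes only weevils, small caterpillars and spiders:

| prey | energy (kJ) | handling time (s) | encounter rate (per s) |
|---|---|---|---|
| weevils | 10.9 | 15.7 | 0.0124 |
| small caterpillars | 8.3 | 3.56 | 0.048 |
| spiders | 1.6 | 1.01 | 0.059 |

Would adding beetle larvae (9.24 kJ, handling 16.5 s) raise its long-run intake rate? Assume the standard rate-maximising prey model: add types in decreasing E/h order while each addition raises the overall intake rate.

Yes

Intake rate on the current diet: R = (0.0124×10.9 + 0.048×8.3 + 0.059×1.6) / (1 + 0.0124×15.7 + 0.048×3.56 + 0.059×1.01) = 0.628/1.425 = 0.4406 kJ/s.
Profitability of beetle larvae: 9.24/16.5 = 0.56 kJ/s.
Since 0.56 > R, including beetle larvae increases the long-run rate.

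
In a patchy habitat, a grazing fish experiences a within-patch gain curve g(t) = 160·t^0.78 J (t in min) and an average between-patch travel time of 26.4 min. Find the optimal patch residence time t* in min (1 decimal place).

93.6 min

Maximise g(t)/(T+t): set derivative to zero → g'(t)(T+t) = g(t).
g'(t) = 0.78·160·t^-0.22. Setting 0.78·160·t^-0.22 = 160·t^0.78/(26.4+t) gives 0.78(26.4+t) = t, so 0.22·t = 0.78×26.4.
t* = 0.78×26.4/0.22 = 93.6 min.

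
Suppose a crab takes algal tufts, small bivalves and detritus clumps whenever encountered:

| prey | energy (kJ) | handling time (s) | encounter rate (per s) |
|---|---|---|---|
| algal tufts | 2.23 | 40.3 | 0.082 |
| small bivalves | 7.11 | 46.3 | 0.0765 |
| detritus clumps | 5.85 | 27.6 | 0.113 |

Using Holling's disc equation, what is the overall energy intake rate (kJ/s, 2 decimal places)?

R = (0.082×2.23 + 0.0765×7.11 + 0.113×5.85) / (1 + 0.082×40.3 + 0.0765×46.3 + 0.113×27.6) = 1.388/10.97 = 0.1266 kJ/s.

0.13 kJ/s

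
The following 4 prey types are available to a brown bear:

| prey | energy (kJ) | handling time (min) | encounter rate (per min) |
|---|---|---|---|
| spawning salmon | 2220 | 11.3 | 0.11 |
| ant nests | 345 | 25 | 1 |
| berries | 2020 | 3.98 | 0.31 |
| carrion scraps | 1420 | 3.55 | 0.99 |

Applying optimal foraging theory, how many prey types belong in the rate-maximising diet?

2

Rank by E/h (kJ/min): berries 508, carrion scraps 400, spawning salmon 196, ant nests 13.8. Include each in turn until the next type's E/h falls below the running intake rate.
Rate on top 1: 280.3. carrion scraps: 400 > 280.3 → include.
Rate on top 2: 353.5. spawning salmon: 196 < 353.5 → exclude; stop.
Optimal diet: berries, carrion scraps — 2 of 4 types.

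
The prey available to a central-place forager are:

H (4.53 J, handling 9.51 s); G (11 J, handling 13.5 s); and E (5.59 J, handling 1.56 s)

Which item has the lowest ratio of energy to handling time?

In descending order of E/h:
E: 5.59/1.56 = 3.58 J/s
G: 11/13.5 = 0.815 J/s
H: 4.53/9.51 = 0.476 J/s

H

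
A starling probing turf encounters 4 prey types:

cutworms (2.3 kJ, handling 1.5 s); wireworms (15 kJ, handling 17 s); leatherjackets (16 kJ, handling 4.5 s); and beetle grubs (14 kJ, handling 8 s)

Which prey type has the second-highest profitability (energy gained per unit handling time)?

Profitability E/h (kJ/s): cutworms = 2.3/1.5 = 1.53, wireworms = 15/17 = 0.882, leatherjackets = 16/4.5 = 3.56, beetle grubs = 14/8 = 1.75.
Ranked: leatherjackets > beetle grubs > cutworms > wireworms.

beetle grubs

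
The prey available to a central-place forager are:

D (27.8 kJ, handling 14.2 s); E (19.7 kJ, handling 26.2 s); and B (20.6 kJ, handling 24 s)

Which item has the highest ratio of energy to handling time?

Profitability E/h (kJ/s): D = 27.8/14.2 = 1.96, E = 19.7/26.2 = 0.752, B = 20.6/24 = 0.858.
Ranked: D > B > E.

D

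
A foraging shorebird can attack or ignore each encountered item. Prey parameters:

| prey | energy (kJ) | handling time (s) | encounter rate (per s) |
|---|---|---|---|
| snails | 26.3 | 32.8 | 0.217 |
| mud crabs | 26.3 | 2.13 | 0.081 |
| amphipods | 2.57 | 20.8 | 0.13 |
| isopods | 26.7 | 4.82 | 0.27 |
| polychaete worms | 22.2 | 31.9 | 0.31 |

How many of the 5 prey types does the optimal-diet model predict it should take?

E/h in descending order: mud crabs 12.3, isopods 5.54, snails 0.802, polychaete worms 0.696, amphipods 0.124 kJ/s. The optimal diet is the largest prefix of this list for which every included type satisfies E_i/h_i > R on the types above it.
Rate on top 1: 1.817. isopods: 5.54 > 1.817 → include.
Rate on top 2: 3.775. snails: 0.802 < 3.775 → exclude; stop.
Optimal diet: mud crabs, isopods — 2 of 5 types.

2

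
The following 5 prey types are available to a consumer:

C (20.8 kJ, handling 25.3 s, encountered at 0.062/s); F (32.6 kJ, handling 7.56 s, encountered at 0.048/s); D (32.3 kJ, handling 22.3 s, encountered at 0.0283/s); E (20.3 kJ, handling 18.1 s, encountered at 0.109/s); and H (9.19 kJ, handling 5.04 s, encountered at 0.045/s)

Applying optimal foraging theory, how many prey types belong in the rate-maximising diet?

3

Rank by E/h (kJ/s): F 4.31, H 1.82, D 1.45, E 1.12, C 0.822. Include each in turn until the next type's E/h falls below the running intake rate.
Rate on top 1: 1.148. H: 1.82 > 1.148 → include.
Rate on top 2: 1.244. D: 1.45 > 1.244 → include.
Rate on top 3: 1.302. E: 1.12 < 1.302 → exclude; stop.
Optimal diet: F, H, D — 3 of 5 types.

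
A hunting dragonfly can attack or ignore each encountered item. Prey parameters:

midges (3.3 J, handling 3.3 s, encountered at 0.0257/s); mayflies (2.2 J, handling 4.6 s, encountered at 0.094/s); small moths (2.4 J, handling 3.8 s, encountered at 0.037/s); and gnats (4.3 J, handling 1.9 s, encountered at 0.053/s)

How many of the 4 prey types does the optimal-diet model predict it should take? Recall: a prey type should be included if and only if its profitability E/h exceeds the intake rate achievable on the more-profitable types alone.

4

Rank by E/h (J/s): gnats 2.26, midges 1, small moths 0.632, mayflies 0.478. Include each in turn until the next type's E/h falls below the running intake rate.
Rate on top 1: 0.2071. midges: 1 > 0.2071 → include.
Rate on top 2: 0.2638. small moths: 0.632 > 0.2638 → include.
Rate on top 3: 0.3028. mayflies: 0.478 > 0.3028 → include.
Optimal diet: gnats, midges, small moths, mayflies — 4 of 4 types.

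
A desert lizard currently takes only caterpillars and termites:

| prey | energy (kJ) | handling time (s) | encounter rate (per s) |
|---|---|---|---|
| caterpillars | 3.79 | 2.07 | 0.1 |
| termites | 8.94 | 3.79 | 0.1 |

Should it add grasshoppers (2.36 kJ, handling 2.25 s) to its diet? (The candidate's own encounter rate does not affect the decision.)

Yes

Intake rate on the current diet: R = (0.1×3.79 + 0.1×8.94) / (1 + 0.1×2.07 + 0.1×3.79) = 1.273/1.586 = 0.8026 kJ/s.
grasshoppers: E/h = 2.36/2.25 = 1.049 kJ/s.
1.049 > 0.8026, so adding grasshoppers raises the average — include it.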